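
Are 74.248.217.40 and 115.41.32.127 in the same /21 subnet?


Mask: 255.255.248.0
74.248.217.40 AND mask = 74.248.216.0
115.41.32.127 AND mask = 115.41.32.0
No, different subnets (74.248.216.0 vs 115.41.32.0)


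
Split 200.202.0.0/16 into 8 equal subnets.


New prefix = 16 + 3 = 19
Each subnet has 8192 addresses
  200.202.0.0/19
  200.202.32.0/19
  200.202.64.0/19
  200.202.96.0/19
  200.202.128.0/19
  200.202.160.0/19
  200.202.192.0/19
  200.202.224.0/19
Subnets: 200.202.0.0/19, 200.202.32.0/19, 200.202.64.0/19, 200.202.96.0/19, 200.202.128.0/19, 200.202.160.0/19, 200.202.192.0/19, 200.202.224.0/19


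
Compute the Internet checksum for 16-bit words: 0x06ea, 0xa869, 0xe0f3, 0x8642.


Sum all words (with carry folding):
+ 0x06ea = 0x06ea
+ 0xa869 = 0xaf53
+ 0xe0f3 = 0x9047
+ 0x8642 = 0x168a
One's complement: ~0x168a
Checksum = 0xe975


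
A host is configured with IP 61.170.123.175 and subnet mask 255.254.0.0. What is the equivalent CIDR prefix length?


Binary: 11111111.11111110.00000000.00000000
Count leading 1s
Prefix: /15


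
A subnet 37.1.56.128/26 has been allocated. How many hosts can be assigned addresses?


Host bits = 32 - 26 = 6
Total addresses = 2^6 = 64
Usable = total - 2 (network and broadcast)
Usable hosts: 62


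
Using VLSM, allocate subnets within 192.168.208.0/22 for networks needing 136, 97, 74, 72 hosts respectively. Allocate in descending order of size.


136 hosts -> /24 (254 usable): 192.168.208.0/24
97 hosts -> /25 (126 usable): 192.168.209.0/25
74 hosts -> /25 (126 usable): 192.168.209.128/25
72 hosts -> /25 (126 usable): 192.168.210.0/25
Allocation: 192.168.208.0/24 (136 hosts, 254 usable); 192.168.209.0/25 (97 hosts, 126 usable); 192.168.209.128/25 (74 hosts, 126 usable); 192.168.210.0/25 (72 hosts, 126 usable)


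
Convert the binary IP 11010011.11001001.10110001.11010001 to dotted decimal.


11010011 = 211
11001001 = 201
10110001 = 177
11010001 = 209
IP: 211.201.177.209


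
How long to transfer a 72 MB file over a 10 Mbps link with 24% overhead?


Effective throughput = 10 * (1 - 24/100) = 7.6 Mbps
File size in Mb = 72 * 8 = 576 Mb
Time = 576 / 7.6
Time = 75.7895 seconds


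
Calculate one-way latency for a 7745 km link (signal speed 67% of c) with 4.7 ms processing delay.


Speed = 0.67 * 3e5 km/s = 201000 km/s
Propagation delay = 7745 / 201000 = 0.0385 s = 38.5323 ms
Processing delay = 4.7 ms
Total one-way latency = 43.2323 ms


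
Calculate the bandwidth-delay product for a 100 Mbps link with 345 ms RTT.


BDP = bandwidth * RTT
= 100 Mbps * 345 ms
= 100 * 1e6 * 345 / 1000 bits
= 34500000 bits
= 4312500 bytes
= 4211.4258 KB
BDP = 34500000 bits (4312500 bytes)


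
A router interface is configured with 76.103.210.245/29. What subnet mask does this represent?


/29 means 29 network bits, 3 host bits
Binary: 11111111111111111111111111111000
Mask: 255.255.255.248


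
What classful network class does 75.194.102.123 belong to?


First octet: 75
Binary: 01001011
0xxxxxxx -> Class A (1-126)
Class A, default mask 255.0.0.0 (/8)


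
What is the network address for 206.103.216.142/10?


IP:   11001110.01100111.11011000.10001110
Mask: 11111111.11000000.00000000.00000000
AND operation:
Net:  11001110.01000000.00000000.00000000
Network: 206.64.0.0/10


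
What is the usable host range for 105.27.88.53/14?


Network: 105.24.0.0
Broadcast: 105.27.255.255
First usable = network + 1
Last usable = broadcast - 1
Range: 105.24.0.1 to 105.27.255.254


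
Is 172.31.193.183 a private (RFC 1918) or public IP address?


RFC 1918 private ranges:
  10.0.0.0/8 (10.0.0.0 - 10.255.255.255)
  172.16.0.0/12 (172.16.0.0 - 172.31.255.255)
  192.168.0.0/16 (192.168.0.0 - 192.168.255.255)
Private (in 172.16.0.0/12)


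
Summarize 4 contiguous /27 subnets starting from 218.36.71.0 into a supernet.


Original prefix: /27
Number of subnets: 4 = 2^2
New prefix = 27 - 2 = 25
Supernet: 218.36.71.0/25


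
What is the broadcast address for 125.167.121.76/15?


Network: 125.166.0.0/15
Host bits = 17
Set all host bits to 1:
Broadcast: 125.167.255.255


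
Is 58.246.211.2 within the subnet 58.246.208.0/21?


Subnet network: 58.246.208.0
Test IP AND mask: 58.246.208.0
Yes, 58.246.211.2 is in 58.246.208.0/21


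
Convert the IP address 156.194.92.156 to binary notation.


156 = 10011100
194 = 11000010
92 = 01011100
156 = 10011100
Binary: 10011100.11000010.01011100.10011100


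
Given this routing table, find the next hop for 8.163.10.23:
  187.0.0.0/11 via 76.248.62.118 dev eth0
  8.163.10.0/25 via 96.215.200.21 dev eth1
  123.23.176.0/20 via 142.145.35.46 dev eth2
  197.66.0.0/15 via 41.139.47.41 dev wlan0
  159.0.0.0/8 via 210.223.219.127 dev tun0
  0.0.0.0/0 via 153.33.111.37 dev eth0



Longest prefix match for 8.163.10.23:
  /11 187.0.0.0: no
  /25 8.163.10.0: MATCH
  /20 123.23.176.0: no
  /15 197.66.0.0: no
  /8 159.0.0.0: no
  /0 0.0.0.0: MATCH
Selected: next-hop 96.215.200.21 via eth1 (matched /25)


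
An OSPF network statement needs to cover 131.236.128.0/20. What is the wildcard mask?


Subnet mask: 255.255.240.0
Wildcard = 255.255.255.255 - subnet mask
255 - 255 = 0
255 - 255 = 0
255 - 240 = 15
255 - 0 = 255
Wildcard: 0.0.15.255


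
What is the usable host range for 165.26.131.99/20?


Network: 165.26.128.0
Broadcast: 165.26.143.255
First usable = network + 1
Last usable = broadcast - 1
Range: 165.26.128.1 to 165.26.143.254


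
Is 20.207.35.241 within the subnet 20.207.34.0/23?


Subnet network: 20.207.34.0
Test IP AND mask: 20.207.34.0
Yes, 20.207.35.241 is in 20.207.34.0/23


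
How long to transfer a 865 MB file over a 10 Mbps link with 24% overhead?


Effective throughput = 10 * (1 - 24/100) = 7.6 Mbps
File size in Mb = 865 * 8 = 6920 Mb
Time = 6920 / 7.6
Time = 910.5263 seconds


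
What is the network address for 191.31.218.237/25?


IP:   10111111.00011111.11011010.11101101
Mask: 11111111.11111111.11111111.10000000
AND operation:
Net:  10111111.00011111.11011010.10000000
Network: 191.31.218.128/25


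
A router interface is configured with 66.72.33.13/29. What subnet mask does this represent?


/29 means 29 network bits, 3 host bits
Binary: 11111111111111111111111111111000
Mask: 255.255.255.248


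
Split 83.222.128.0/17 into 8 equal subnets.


New prefix = 17 + 3 = 20
Each subnet has 4096 addresses
  83.222.128.0/20
  83.222.144.0/20
  83.222.160.0/20
  83.222.176.0/20
  83.222.192.0/20
  83.222.208.0/20
  83.222.224.0/20
  83.222.240.0/20
Subnets: 83.222.128.0/20, 83.222.144.0/20, 83.222.160.0/20, 83.222.176.0/20, 83.222.192.0/20, 83.222.208.0/20, 83.222.224.0/20, 83.222.240.0/20


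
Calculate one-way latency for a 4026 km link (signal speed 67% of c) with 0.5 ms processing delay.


Speed = 0.67 * 3e5 km/s = 201000 km/s
Propagation delay = 4026 / 201000 = 0.02 s = 20.0299 ms
Processing delay = 0.5 ms
Total one-way latency = 20.5299 ms


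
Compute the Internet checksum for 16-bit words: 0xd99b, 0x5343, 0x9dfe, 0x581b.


Sum all words (with carry folding):
+ 0xd99b = 0xd99b
+ 0x5343 = 0x2cdf
+ 0x9dfe = 0xcadd
+ 0x581b = 0x22f9
One's complement: ~0x22f9
Checksum = 0xdd06


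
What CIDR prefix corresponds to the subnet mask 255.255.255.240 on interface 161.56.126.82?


Binary: 11111111.11111111.11111111.11110000
Count leading 1s
Prefix: /28


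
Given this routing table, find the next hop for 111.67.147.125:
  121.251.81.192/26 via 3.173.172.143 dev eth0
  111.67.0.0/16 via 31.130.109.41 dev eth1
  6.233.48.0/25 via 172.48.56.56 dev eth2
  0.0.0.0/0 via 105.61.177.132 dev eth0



Longest prefix match for 111.67.147.125:
  /26 121.251.81.192: no
  /16 111.67.0.0: MATCH
  /25 6.233.48.0: no
  /0 0.0.0.0: MATCH
Selected: next-hop 31.130.109.41 via eth1 (matched /16)


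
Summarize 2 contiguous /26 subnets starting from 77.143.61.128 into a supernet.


Original prefix: /26
Number of subnets: 2 = 2^1
New prefix = 26 - 1 = 25
Supernet: 77.143.61.128/25


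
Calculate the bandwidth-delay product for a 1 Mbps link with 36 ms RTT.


BDP = bandwidth * RTT
= 1 Mbps * 36 ms
= 1 * 1e6 * 36 / 1000 bits
= 36000 bits
= 4500 bytes
= 4.3945 KB
BDP = 36000 bits (4500 bytes)


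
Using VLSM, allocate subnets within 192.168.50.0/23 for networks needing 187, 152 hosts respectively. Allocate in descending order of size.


187 hosts -> /24 (254 usable): 192.168.50.0/24
152 hosts -> /24 (254 usable): 192.168.51.0/24
Allocation: 192.168.50.0/24 (187 hosts, 254 usable); 192.168.51.0/24 (152 hosts, 254 usable)


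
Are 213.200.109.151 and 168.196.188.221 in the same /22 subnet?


Mask: 255.255.252.0
213.200.109.151 AND mask = 213.200.108.0
168.196.188.221 AND mask = 168.196.188.0
No, different subnets (213.200.108.0 vs 168.196.188.0)


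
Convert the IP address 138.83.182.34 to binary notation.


138 = 10001010
83 = 01010011
182 = 10110110
34 = 00100010
Binary: 10001010.01010011.10110110.00100010


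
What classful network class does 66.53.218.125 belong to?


First octet: 66
Binary: 01000010
0xxxxxxx -> Class A (1-126)
Class A, default mask 255.0.0.0 (/8)


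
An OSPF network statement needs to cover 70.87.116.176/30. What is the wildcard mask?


Subnet mask: 255.255.255.252
Wildcard = 255.255.255.255 - subnet mask
255 - 255 = 0
255 - 255 = 0
255 - 255 = 0
255 - 252 = 3
Wildcard: 0.0.0.3


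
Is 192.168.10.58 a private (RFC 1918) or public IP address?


RFC 1918 private ranges:
  10.0.0.0/8 (10.0.0.0 - 10.255.255.255)
  172.16.0.0/12 (172.16.0.0 - 172.31.255.255)
  192.168.0.0/16 (192.168.0.0 - 192.168.255.255)
Private (in 192.168.0.0/16)


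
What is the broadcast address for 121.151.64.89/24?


Network: 121.151.64.0/24
Host bits = 8
Set all host bits to 1:
Broadcast: 121.151.64.255


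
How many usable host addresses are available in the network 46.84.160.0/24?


Host bits = 32 - 24 = 8
Total addresses = 2^8 = 256
Usable = total - 2 (network and broadcast)
Usable hosts: 254


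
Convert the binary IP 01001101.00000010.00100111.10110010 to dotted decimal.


01001101 = 77
00000010 = 2
00100111 = 39
10110010 = 178
IP: 77.2.39.178


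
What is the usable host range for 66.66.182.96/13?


Network: 66.64.0.0
Broadcast: 66.71.255.255
First usable = network + 1
Last usable = broadcast - 1
Range: 66.64.0.1 to 66.71.255.254


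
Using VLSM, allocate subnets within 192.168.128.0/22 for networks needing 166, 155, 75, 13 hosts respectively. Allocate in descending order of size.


166 hosts -> /24 (254 usable): 192.168.128.0/24
155 hosts -> /24 (254 usable): 192.168.129.0/24
75 hosts -> /25 (126 usable): 192.168.130.0/25
13 hosts -> /28 (14 usable): 192.168.130.128/28
Allocation: 192.168.128.0/24 (166 hosts, 254 usable); 192.168.129.0/24 (155 hosts, 254 usable); 192.168.130.0/25 (75 hosts, 126 usable); 192.168.130.128/28 (13 hosts, 14 usable)


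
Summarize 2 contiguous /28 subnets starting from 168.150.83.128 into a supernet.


Original prefix: /28
Number of subnets: 2 = 2^1
New prefix = 28 - 1 = 27
Supernet: 168.150.83.128/27


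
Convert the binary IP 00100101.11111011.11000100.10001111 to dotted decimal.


00100101 = 37
11111011 = 251
11000100 = 196
10001111 = 143
IP: 37.251.196.143


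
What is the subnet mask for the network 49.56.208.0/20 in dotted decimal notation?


/20 means 20 network bits, 12 host bits
Binary: 11111111111111111111000000000000
Mask: 255.255.240.0


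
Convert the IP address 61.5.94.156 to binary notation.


61 = 00111101
5 = 00000101
94 = 01011110
156 = 10011100
Binary: 00111101.00000101.01011110.10011100


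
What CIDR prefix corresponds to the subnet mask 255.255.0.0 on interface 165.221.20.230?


Binary: 11111111.11111111.00000000.00000000
Count leading 1s
Prefix: /16


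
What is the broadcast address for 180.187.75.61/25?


Network: 180.187.75.0/25
Host bits = 7
Set all host bits to 1:
Broadcast: 180.187.75.127


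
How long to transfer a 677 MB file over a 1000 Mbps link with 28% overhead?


Effective throughput = 1000 * (1 - 28/100) = 720 Mbps
File size in Mb = 677 * 8 = 5416 Mb
Time = 5416 / 720
Time = 7.5222 seconds


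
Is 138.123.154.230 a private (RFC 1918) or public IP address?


RFC 1918 private ranges:
  10.0.0.0/8 (10.0.0.0 - 10.255.255.255)
  172.16.0.0/12 (172.16.0.0 - 172.31.255.255)
  192.168.0.0/16 (192.168.0.0 - 192.168.255.255)
Public (not in any RFC 1918 range)


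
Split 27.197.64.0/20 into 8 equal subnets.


New prefix = 20 + 3 = 23
Each subnet has 512 addresses
  27.197.64.0/23
  27.197.66.0/23
  27.197.68.0/23
  27.197.70.0/23
  27.197.72.0/23
  27.197.74.0/23
  27.197.76.0/23
  27.197.78.0/23
Subnets: 27.197.64.0/23, 27.197.66.0/23, 27.197.68.0/23, 27.197.70.0/23, 27.197.72.0/23, 27.197.74.0/23, 27.197.76.0/23, 27.197.78.0/23


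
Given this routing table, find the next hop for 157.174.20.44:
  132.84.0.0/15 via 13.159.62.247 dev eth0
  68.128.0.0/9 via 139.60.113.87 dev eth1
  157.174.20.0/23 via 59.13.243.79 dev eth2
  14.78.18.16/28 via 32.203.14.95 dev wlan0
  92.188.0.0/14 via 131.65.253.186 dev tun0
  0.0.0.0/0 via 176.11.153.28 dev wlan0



Longest prefix match for 157.174.20.44:
  /15 132.84.0.0: no
  /9 68.128.0.0: no
  /23 157.174.20.0: MATCH
  /28 14.78.18.16: no
  /14 92.188.0.0: no
  /0 0.0.0.0: MATCH
Selected: next-hop 59.13.243.79 via eth2 (matched /23)


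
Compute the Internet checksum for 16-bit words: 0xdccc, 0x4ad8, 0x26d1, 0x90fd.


Sum all words (with carry folding):
+ 0xdccc = 0xdccc
+ 0x4ad8 = 0x27a5
+ 0x26d1 = 0x4e76
+ 0x90fd = 0xdf73
One's complement: ~0xdf73
Checksum = 0x208c


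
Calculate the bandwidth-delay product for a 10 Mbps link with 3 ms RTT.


BDP = bandwidth * RTT
= 10 Mbps * 3 ms
= 10 * 1e6 * 3 / 1000 bits
= 30000 bits
= 3750 bytes
= 3.6621 KB
BDP = 30000 bits (3750 bytes)


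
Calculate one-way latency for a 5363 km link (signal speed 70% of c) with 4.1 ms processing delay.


Speed = 0.7 * 3e5 km/s = 210000 km/s
Propagation delay = 5363 / 210000 = 0.0255 s = 25.5381 ms
Processing delay = 4.1 ms
Total one-way latency = 29.6381 ms


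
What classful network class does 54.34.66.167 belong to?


First octet: 54
Binary: 00110110
0xxxxxxx -> Class A (1-126)
Class A, default mask 255.0.0.0 (/8)


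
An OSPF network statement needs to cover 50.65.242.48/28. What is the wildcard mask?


Subnet mask: 255.255.255.240
Wildcard = 255.255.255.255 - subnet mask
255 - 255 = 0
255 - 255 = 0
255 - 255 = 0
255 - 240 = 15
Wildcard: 0.0.0.15


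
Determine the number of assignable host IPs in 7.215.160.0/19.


Host bits = 32 - 19 = 13
Total addresses = 2^13 = 8192
Usable = total - 2 (network and broadcast)
Usable hosts: 8190


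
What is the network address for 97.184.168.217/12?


IP:   01100001.10111000.10101000.11011001
Mask: 11111111.11110000.00000000.00000000
AND operation:
Net:  01100001.10110000.00000000.00000000
Network: 97.176.0.0/12


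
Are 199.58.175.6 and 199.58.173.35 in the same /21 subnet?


Mask: 255.255.248.0
199.58.175.6 AND mask = 199.58.168.0
199.58.173.35 AND mask = 199.58.168.0
Yes, same subnet (199.58.168.0)


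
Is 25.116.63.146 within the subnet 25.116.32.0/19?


Subnet network: 25.116.32.0
Test IP AND mask: 25.116.32.0
Yes, 25.116.63.146 is in 25.116.32.0/19


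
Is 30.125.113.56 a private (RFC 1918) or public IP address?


RFC 1918 private ranges:
  10.0.0.0/8 (10.0.0.0 - 10.255.255.255)
  172.16.0.0/12 (172.16.0.0 - 172.31.255.255)
  192.168.0.0/16 (192.168.0.0 - 192.168.255.255)
Public (not in any RFC 1918 range)


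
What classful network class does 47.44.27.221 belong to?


First octet: 47
Binary: 00101111
0xxxxxxx -> Class A (1-126)
Class A, default mask 255.0.0.0 (/8)


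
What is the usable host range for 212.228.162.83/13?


Network: 212.224.0.0
Broadcast: 212.231.255.255
First usable = network + 1
Last usable = broadcast - 1
Range: 212.224.0.1 to 212.231.255.254


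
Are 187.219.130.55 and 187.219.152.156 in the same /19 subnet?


Mask: 255.255.224.0
187.219.130.55 AND mask = 187.219.128.0
187.219.152.156 AND mask = 187.219.128.0
Yes, same subnet (187.219.128.0)


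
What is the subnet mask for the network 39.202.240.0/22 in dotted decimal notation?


/22 means 22 network bits, 10 host bits
Binary: 11111111111111111111110000000000
Mask: 255.255.252.0


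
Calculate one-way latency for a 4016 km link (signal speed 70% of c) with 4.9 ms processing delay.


Speed = 0.7 * 3e5 km/s = 210000 km/s
Propagation delay = 4016 / 210000 = 0.0191 s = 19.1238 ms
Processing delay = 4.9 ms
Total one-way latency = 24.0238 ms


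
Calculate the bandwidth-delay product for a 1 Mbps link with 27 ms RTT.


BDP = bandwidth * RTT
= 1 Mbps * 27 ms
= 1 * 1e6 * 27 / 1000 bits
= 27000 bits
= 3375 bytes
= 3.2959 KB
BDP = 27000 bits (3375 bytes)


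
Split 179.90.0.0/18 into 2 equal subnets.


New prefix = 18 + 1 = 19
Each subnet has 8192 addresses
  179.90.0.0/19
  179.90.32.0/19
Subnets: 179.90.0.0/19, 179.90.32.0/19


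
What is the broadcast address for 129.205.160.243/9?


Network: 129.128.0.0/9
Host bits = 23
Set all host bits to 1:
Broadcast: 129.255.255.255


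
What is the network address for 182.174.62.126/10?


IP:   10110110.10101110.00111110.01111110
Mask: 11111111.11000000.00000000.00000000
AND operation:
Net:  10110110.10000000.00000000.00000000
Network: 182.128.0.0/10


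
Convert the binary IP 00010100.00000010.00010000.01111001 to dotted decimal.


00010100 = 20
00000010 = 2
00010000 = 16
01111001 = 121
IP: 20.2.16.121


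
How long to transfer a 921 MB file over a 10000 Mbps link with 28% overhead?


Effective throughput = 10000 * (1 - 28/100) = 7200 Mbps
File size in Mb = 921 * 8 = 7368 Mb
Time = 7368 / 7200
Time = 1.0233 seconds


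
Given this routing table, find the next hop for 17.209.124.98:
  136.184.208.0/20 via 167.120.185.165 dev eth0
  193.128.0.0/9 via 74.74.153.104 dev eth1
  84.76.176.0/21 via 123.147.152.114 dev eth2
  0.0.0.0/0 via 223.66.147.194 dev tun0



Longest prefix match for 17.209.124.98:
  /20 136.184.208.0: no
  /9 193.128.0.0: no
  /21 84.76.176.0: no
  /0 0.0.0.0: MATCH
Selected: next-hop 223.66.147.194 via tun0 (matched /0)


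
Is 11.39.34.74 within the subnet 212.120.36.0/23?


Subnet network: 212.120.36.0
Test IP AND mask: 11.39.34.0
No, 11.39.34.74 is not in 212.120.36.0/23


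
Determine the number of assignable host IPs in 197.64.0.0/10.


Host bits = 32 - 10 = 22
Total addresses = 2^22 = 4194304
Usable = total - 2 (network and broadcast)
Usable hosts: 4194302


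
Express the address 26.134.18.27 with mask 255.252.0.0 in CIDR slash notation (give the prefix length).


Binary: 11111111.11111100.00000000.00000000
Count leading 1s
Prefix: /14


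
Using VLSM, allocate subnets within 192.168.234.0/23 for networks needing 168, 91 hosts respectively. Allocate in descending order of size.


168 hosts -> /24 (254 usable): 192.168.234.0/24
91 hosts -> /25 (126 usable): 192.168.235.0/25
Allocation: 192.168.234.0/24 (168 hosts, 254 usable); 192.168.235.0/25 (91 hosts, 126 usable)


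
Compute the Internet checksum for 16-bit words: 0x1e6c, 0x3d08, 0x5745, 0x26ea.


Sum all words (with carry folding):
+ 0x1e6c = 0x1e6c
+ 0x3d08 = 0x5b74
+ 0x5745 = 0xb2b9
+ 0x26ea = 0xd9a3
One's complement: ~0xd9a3
Checksum = 0x265c


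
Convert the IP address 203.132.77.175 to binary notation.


203 = 11001011
132 = 10000100
77 = 01001101
175 = 10101111
Binary: 11001011.10000100.01001101.10101111


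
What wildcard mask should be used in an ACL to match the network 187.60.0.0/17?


Subnet mask: 255.255.128.0
Wildcard = 255.255.255.255 - subnet mask
255 - 255 = 0
255 - 255 = 0
255 - 128 = 127
255 - 0 = 255
Wildcard: 0.0.127.255


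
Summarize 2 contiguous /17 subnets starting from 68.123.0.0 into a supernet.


Original prefix: /17
Number of subnets: 2 = 2^1
New prefix = 17 - 1 = 16
Supernet: 68.123.0.0/16


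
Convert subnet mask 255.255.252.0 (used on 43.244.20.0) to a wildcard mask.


Subnet mask: 255.255.252.0
Wildcard = 255.255.255.255 - subnet mask
255 - 255 = 0
255 - 255 = 0
255 - 252 = 3
255 - 0 = 255
Wildcard: 0.0.3.255


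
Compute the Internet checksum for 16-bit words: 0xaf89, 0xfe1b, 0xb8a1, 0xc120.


Sum all words (with carry folding):
+ 0xaf89 = 0xaf89
+ 0xfe1b = 0xada5
+ 0xb8a1 = 0x6647
+ 0xc120 = 0x2768
One's complement: ~0x2768
Checksum = 0xd897


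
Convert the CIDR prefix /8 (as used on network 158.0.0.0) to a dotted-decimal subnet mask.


/8 means 8 network bits, 24 host bits
Binary: 11111111000000000000000000000000
Mask: 255.0.0.0


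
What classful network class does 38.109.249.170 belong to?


First octet: 38
Binary: 00100110
0xxxxxxx -> Class A (1-126)
Class A, default mask 255.0.0.0 (/8)


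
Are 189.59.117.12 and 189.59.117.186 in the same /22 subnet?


Mask: 255.255.252.0
189.59.117.12 AND mask = 189.59.116.0
189.59.117.186 AND mask = 189.59.116.0
Yes, same subnet (189.59.116.0)


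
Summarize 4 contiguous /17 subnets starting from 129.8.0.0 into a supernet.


Original prefix: /17
Number of subnets: 4 = 2^2
New prefix = 17 - 2 = 15
Supernet: 129.8.0.0/15


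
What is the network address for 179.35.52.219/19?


IP:   10110011.00100011.00110100.11011011
Mask: 11111111.11111111.11100000.00000000
AND operation:
Net:  10110011.00100011.00100000.00000000
Network: 179.35.32.0/19


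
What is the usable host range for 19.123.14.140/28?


Network: 19.123.14.128
Broadcast: 19.123.14.143
First usable = network + 1
Last usable = broadcast - 1
Range: 19.123.14.129 to 19.123.14.142


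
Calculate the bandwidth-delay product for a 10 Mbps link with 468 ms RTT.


BDP = bandwidth * RTT
= 10 Mbps * 468 ms
= 10 * 1e6 * 468 / 1000 bits
= 4680000 bits
= 585000 bytes
= 571.2891 KB
BDP = 4680000 bits (585000 bytes)


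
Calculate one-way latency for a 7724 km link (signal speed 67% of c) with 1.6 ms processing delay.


Speed = 0.67 * 3e5 km/s = 201000 km/s
Propagation delay = 7724 / 201000 = 0.0384 s = 38.4279 ms
Processing delay = 1.6 ms
Total one-way latency = 40.0279 ms


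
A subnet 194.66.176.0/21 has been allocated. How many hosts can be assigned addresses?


Host bits = 32 - 21 = 11
Total addresses = 2^11 = 2048
Usable = total - 2 (network and broadcast)
Usable hosts: 2046


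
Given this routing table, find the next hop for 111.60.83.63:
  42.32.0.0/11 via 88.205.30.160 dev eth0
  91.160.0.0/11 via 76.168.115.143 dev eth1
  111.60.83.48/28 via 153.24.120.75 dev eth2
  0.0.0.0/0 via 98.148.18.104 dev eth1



Longest prefix match for 111.60.83.63:
  /11 42.32.0.0: no
  /11 91.160.0.0: no
  /28 111.60.83.48: MATCH
  /0 0.0.0.0: MATCH
Selected: next-hop 153.24.120.75 via eth2 (matched /28)


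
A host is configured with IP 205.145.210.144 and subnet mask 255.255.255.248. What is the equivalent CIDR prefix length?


Binary: 11111111.11111111.11111111.11111000
Count leading 1s
Prefix: /29


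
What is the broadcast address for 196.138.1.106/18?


Network: 196.138.0.0/18
Host bits = 14
Set all host bits to 1:
Broadcast: 196.138.63.255


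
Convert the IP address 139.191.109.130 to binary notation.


139 = 10001011
191 = 10111111
109 = 01101101
130 = 10000010
Binary: 10001011.10111111.01101101.10000010


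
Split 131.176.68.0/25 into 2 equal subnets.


New prefix = 25 + 1 = 26
Each subnet has 64 addresses
  131.176.68.0/26
  131.176.68.64/26
Subnets: 131.176.68.0/26, 131.176.68.64/26


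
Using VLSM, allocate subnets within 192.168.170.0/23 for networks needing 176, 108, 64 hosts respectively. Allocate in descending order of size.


176 hosts -> /24 (254 usable): 192.168.170.0/24
108 hosts -> /25 (126 usable): 192.168.171.0/25
64 hosts -> /25 (126 usable): 192.168.171.128/25
Allocation: 192.168.170.0/24 (176 hosts, 254 usable); 192.168.171.0/25 (108 hosts, 126 usable); 192.168.171.128/25 (64 hosts, 126 usable)


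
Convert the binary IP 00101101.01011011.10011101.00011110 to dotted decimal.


00101101 = 45
01011011 = 91
10011101 = 157
00011110 = 30
IP: 45.91.157.30


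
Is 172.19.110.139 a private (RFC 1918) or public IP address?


RFC 1918 private ranges:
  10.0.0.0/8 (10.0.0.0 - 10.255.255.255)
  172.16.0.0/12 (172.16.0.0 - 172.31.255.255)
  192.168.0.0/16 (192.168.0.0 - 192.168.255.255)
Private (in 172.16.0.0/12)


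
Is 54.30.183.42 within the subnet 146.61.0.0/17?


Subnet network: 146.61.0.0
Test IP AND mask: 54.30.128.0
No, 54.30.183.42 is not in 146.61.0.0/17


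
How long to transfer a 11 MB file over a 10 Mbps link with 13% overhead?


Effective throughput = 10 * (1 - 13/100) = 8.7 Mbps
File size in Mb = 11 * 8 = 88 Mb
Time = 88 / 8.7
Time = 10.1149 seconds


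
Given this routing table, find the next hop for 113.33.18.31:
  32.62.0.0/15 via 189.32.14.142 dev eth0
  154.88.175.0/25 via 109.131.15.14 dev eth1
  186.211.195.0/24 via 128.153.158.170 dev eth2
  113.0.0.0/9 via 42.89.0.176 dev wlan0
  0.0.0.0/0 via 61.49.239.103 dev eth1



Longest prefix match for 113.33.18.31:
  /15 32.62.0.0: no
  /25 154.88.175.0: no
  /24 186.211.195.0: no
  /9 113.0.0.0: MATCH
  /0 0.0.0.0: MATCH
Selected: next-hop 42.89.0.176 via wlan0 (matched /9)


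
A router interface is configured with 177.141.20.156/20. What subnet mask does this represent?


/20 means 20 network bits, 12 host bits
Binary: 11111111111111111111000000000000
Mask: 255.255.240.0


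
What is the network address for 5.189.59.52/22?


IP:   00000101.10111101.00111011.00110100
Mask: 11111111.11111111.11111100.00000000
AND operation:
Net:  00000101.10111101.00111000.00000000
Network: 5.189.56.0/22


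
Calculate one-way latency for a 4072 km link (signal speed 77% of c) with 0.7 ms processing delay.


Speed = 0.77 * 3e5 km/s = 231000 km/s
Propagation delay = 4072 / 231000 = 0.0176 s = 17.6277 ms
Processing delay = 0.7 ms
Total one-way latency = 18.3277 ms


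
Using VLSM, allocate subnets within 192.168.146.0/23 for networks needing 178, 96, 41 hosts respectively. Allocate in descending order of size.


178 hosts -> /24 (254 usable): 192.168.146.0/24
96 hosts -> /25 (126 usable): 192.168.147.0/25
41 hosts -> /26 (62 usable): 192.168.147.128/26
Allocation: 192.168.146.0/24 (178 hosts, 254 usable); 192.168.147.0/25 (96 hosts, 126 usable); 192.168.147.128/26 (41 hosts, 62 usable)


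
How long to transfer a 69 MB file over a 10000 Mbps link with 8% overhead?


Effective throughput = 10000 * (1 - 8/100) = 9200 Mbps
File size in Mb = 69 * 8 = 552 Mb
Time = 552 / 9200
Time = 0.06 seconds


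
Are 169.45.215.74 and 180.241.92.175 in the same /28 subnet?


Mask: 255.255.255.240
169.45.215.74 AND mask = 169.45.215.64
180.241.92.175 AND mask = 180.241.92.160
No, different subnets (169.45.215.64 vs 180.241.92.160)


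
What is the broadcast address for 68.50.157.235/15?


Network: 68.50.0.0/15
Host bits = 17
Set all host bits to 1:
Broadcast: 68.51.255.255


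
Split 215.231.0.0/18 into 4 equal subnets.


New prefix = 18 + 2 = 20
Each subnet has 4096 addresses
  215.231.0.0/20
  215.231.16.0/20
  215.231.32.0/20
  215.231.48.0/20
Subnets: 215.231.0.0/20, 215.231.16.0/20, 215.231.32.0/20, 215.231.48.0/20


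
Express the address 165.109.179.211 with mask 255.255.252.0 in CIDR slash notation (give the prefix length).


Binary: 11111111.11111111.11111100.00000000
Count leading 1s
Prefix: /22


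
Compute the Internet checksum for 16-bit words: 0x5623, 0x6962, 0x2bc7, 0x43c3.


Sum all words (with carry folding):
+ 0x5623 = 0x5623
+ 0x6962 = 0xbf85
+ 0x2bc7 = 0xeb4c
+ 0x43c3 = 0x2f10
One's complement: ~0x2f10
Checksum = 0xd0ef


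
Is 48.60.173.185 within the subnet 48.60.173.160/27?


Subnet network: 48.60.173.160
Test IP AND mask: 48.60.173.160
Yes, 48.60.173.185 is in 48.60.173.160/27


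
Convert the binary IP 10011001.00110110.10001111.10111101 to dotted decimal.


10011001 = 153
00110110 = 54
10001111 = 143
10111101 = 189
IP: 153.54.143.189


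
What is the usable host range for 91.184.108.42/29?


Network: 91.184.108.40
Broadcast: 91.184.108.47
First usable = network + 1
Last usable = broadcast - 1
Range: 91.184.108.41 to 91.184.108.46


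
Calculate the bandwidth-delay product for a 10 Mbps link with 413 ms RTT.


BDP = bandwidth * RTT
= 10 Mbps * 413 ms
= 10 * 1e6 * 413 / 1000 bits
= 4130000 bits
= 516250 bytes
= 504.1504 KB
BDP = 4130000 bits (516250 bytes)


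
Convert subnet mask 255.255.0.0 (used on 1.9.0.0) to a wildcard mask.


Subnet mask: 255.255.0.0
Wildcard = 255.255.255.255 - subnet mask
255 - 255 = 0
255 - 255 = 0
255 - 0 = 255
255 - 0 = 255
Wildcard: 0.0.255.255


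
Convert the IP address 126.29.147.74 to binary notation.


126 = 01111110
29 = 00011101
147 = 10010011
74 = 01001010
Binary: 01111110.00011101.10010011.01001010


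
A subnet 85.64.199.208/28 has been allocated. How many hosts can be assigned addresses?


Host bits = 32 - 28 = 4
Total addresses = 2^4 = 16
Usable = total - 2 (network and broadcast)
Usable hosts: 14


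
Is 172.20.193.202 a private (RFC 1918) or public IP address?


RFC 1918 private ranges:
  10.0.0.0/8 (10.0.0.0 - 10.255.255.255)
  172.16.0.0/12 (172.16.0.0 - 172.31.255.255)
  192.168.0.0/16 (192.168.0.0 - 192.168.255.255)
Private (in 172.16.0.0/12)


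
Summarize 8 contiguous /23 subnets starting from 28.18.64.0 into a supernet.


Original prefix: /23
Number of subnets: 8 = 2^3
New prefix = 23 - 3 = 20
Supernet: 28.18.64.0/20


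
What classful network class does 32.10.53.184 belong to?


First octet: 32
Binary: 00100000
0xxxxxxx -> Class A (1-126)
Class A, default mask 255.0.0.0 (/8)


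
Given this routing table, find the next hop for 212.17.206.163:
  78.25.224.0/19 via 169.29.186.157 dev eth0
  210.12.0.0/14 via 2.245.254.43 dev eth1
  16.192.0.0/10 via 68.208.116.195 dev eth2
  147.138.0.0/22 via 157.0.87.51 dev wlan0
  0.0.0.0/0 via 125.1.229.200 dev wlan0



Longest prefix match for 212.17.206.163:
  /19 78.25.224.0: no
  /14 210.12.0.0: no
  /10 16.192.0.0: no
  /22 147.138.0.0: no
  /0 0.0.0.0: MATCH
Selected: next-hop 125.1.229.200 via wlan0 (matched /0)


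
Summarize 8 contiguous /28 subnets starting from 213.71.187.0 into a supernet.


Original prefix: /28
Number of subnets: 8 = 2^3
New prefix = 28 - 3 = 25
Supernet: 213.71.187.0/25


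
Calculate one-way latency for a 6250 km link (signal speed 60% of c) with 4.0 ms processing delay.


Speed = 0.6 * 3e5 km/s = 180000 km/s
Propagation delay = 6250 / 180000 = 0.0347 s = 34.7222 ms
Processing delay = 4.0 ms
Total one-way latency = 38.7222 ms


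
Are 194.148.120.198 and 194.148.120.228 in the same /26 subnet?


Mask: 255.255.255.192
194.148.120.198 AND mask = 194.148.120.192
194.148.120.228 AND mask = 194.148.120.192
Yes, same subnet (194.148.120.192)


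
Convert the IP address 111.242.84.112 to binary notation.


111 = 01101111
242 = 11110010
84 = 01010100
112 = 01110000
Binary: 01101111.11110010.01010100.01110000


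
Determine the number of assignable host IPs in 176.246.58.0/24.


Host bits = 32 - 24 = 8
Total addresses = 2^8 = 256
Usable = total - 2 (network and broadcast)
Usable hosts: 254


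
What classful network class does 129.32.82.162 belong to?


First octet: 129
Binary: 10000001
10xxxxxx -> Class B (128-191)
Class B, default mask 255.255.0.0 (/16)


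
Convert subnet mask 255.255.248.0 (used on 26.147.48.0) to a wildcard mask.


Subnet mask: 255.255.248.0
Wildcard = 255.255.255.255 - subnet mask
255 - 255 = 0
255 - 255 = 0
255 - 248 = 7
255 - 0 = 255
Wildcard: 0.0.7.255


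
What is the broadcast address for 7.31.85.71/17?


Network: 7.31.0.0/17
Host bits = 15
Set all host bits to 1:
Broadcast: 7.31.127.255


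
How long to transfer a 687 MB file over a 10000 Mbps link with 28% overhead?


Effective throughput = 10000 * (1 - 28/100) = 7200 Mbps
File size in Mb = 687 * 8 = 5496 Mb
Time = 5496 / 7200
Time = 0.7633 seconds


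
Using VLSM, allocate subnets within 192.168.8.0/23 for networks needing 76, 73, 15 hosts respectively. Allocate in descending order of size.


76 hosts -> /25 (126 usable): 192.168.8.0/25
73 hosts -> /25 (126 usable): 192.168.8.128/25
15 hosts -> /27 (30 usable): 192.168.9.0/27
Allocation: 192.168.8.0/25 (76 hosts, 126 usable); 192.168.8.128/25 (73 hosts, 126 usable); 192.168.9.0/27 (15 hosts, 30 usable)


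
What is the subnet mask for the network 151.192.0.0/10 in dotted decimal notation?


/10 means 10 network bits, 22 host bits
Binary: 11111111110000000000000000000000
Mask: 255.192.0.0


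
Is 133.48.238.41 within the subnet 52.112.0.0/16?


Subnet network: 52.112.0.0
Test IP AND mask: 133.48.0.0
No, 133.48.238.41 is not in 52.112.0.0/16


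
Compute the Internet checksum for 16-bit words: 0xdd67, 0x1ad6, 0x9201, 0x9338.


Sum all words (with carry folding):
+ 0xdd67 = 0xdd67
+ 0x1ad6 = 0xf83d
+ 0x9201 = 0x8a3f
+ 0x9338 = 0x1d78
One's complement: ~0x1d78
Checksum = 0xe287


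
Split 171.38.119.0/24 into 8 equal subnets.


New prefix = 24 + 3 = 27
Each subnet has 32 addresses
  171.38.119.0/27
  171.38.119.32/27
  171.38.119.64/27
  171.38.119.96/27
  171.38.119.128/27
  171.38.119.160/27
  171.38.119.192/27
  171.38.119.224/27
Subnets: 171.38.119.0/27, 171.38.119.32/27, 171.38.119.64/27, 171.38.119.96/27, 171.38.119.128/27, 171.38.119.160/27, 171.38.119.192/27, 171.38.119.224/27


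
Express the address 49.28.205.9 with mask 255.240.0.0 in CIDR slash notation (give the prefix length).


Binary: 11111111.11110000.00000000.00000000
Count leading 1s
Prefix: /12


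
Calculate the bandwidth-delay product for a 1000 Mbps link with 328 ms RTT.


BDP = bandwidth * RTT
= 1000 Mbps * 328 ms
= 1000 * 1e6 * 328 / 1000 bits
= 328000000 bits
= 41000000 bytes
= 40039.0625 KB
BDP = 328000000 bits (41000000 bytes)


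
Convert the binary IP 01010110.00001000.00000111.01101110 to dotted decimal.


01010110 = 86
00001000 = 8
00000111 = 7
01101110 = 110
IP: 86.8.7.110


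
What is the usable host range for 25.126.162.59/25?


Network: 25.126.162.0
Broadcast: 25.126.162.127
First usable = network + 1
Last usable = broadcast - 1
Range: 25.126.162.1 to 25.126.162.126


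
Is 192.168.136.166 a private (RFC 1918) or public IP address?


RFC 1918 private ranges:
  10.0.0.0/8 (10.0.0.0 - 10.255.255.255)
  172.16.0.0/12 (172.16.0.0 - 172.31.255.255)
  192.168.0.0/16 (192.168.0.0 - 192.168.255.255)
Private (in 192.168.0.0/16)


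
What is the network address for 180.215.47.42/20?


IP:   10110100.11010111.00101111.00101010
Mask: 11111111.11111111.11110000.00000000
AND operation:
Net:  10110100.11010111.00100000.00000000
Network: 180.215.32.0/20


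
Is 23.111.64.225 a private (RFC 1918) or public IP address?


RFC 1918 private ranges:
  10.0.0.0/8 (10.0.0.0 - 10.255.255.255)
  172.16.0.0/12 (172.16.0.0 - 172.31.255.255)
  192.168.0.0/16 (192.168.0.0 - 192.168.255.255)
Public (not in any RFC 1918 range)


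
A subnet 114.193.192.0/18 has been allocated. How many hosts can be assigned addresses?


Host bits = 32 - 18 = 14
Total addresses = 2^14 = 16384
Usable = total - 2 (network and broadcast)
Usable hosts: 16382


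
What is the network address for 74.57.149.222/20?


IP:   01001010.00111001.10010101.11011110
Mask: 11111111.11111111.11110000.00000000
AND operation:
Net:  01001010.00111001.10010000.00000000
Network: 74.57.144.0/20


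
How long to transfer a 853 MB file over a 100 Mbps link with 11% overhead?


Effective throughput = 100 * (1 - 11/100) = 89 Mbps
File size in Mb = 853 * 8 = 6824 Mb
Time = 6824 / 89
Time = 76.6742 seconds


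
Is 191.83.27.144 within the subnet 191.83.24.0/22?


Subnet network: 191.83.24.0
Test IP AND mask: 191.83.24.0
Yes, 191.83.27.144 is in 191.83.24.0/22


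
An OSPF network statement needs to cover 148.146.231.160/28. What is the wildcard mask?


Subnet mask: 255.255.255.240
Wildcard = 255.255.255.255 - subnet mask
255 - 255 = 0
255 - 255 = 0
255 - 255 = 0
255 - 240 = 15
Wildcard: 0.0.0.15


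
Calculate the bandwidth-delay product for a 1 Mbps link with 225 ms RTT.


BDP = bandwidth * RTT
= 1 Mbps * 225 ms
= 1 * 1e6 * 225 / 1000 bits
= 225000 bits
= 28125 bytes
= 27.4658 KB
BDP = 225000 bits (28125 bytes)


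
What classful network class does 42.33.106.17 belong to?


First octet: 42
Binary: 00101010
0xxxxxxx -> Class A (1-126)
Class A, default mask 255.0.0.0 (/8)


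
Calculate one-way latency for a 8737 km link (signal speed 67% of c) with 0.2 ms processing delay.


Speed = 0.67 * 3e5 km/s = 201000 km/s
Propagation delay = 8737 / 201000 = 0.0435 s = 43.4677 ms
Processing delay = 0.2 ms
Total one-way latency = 43.6677 ms


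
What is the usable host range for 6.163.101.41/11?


Network: 6.160.0.0
Broadcast: 6.191.255.255
First usable = network + 1
Last usable = broadcast - 1
Range: 6.160.0.1 to 6.191.255.254


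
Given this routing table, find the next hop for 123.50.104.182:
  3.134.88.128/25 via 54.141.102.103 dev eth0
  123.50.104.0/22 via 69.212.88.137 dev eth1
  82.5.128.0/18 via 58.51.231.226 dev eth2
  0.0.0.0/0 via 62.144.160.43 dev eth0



Longest prefix match for 123.50.104.182:
  /25 3.134.88.128: no
  /22 123.50.104.0: MATCH
  /18 82.5.128.0: no
  /0 0.0.0.0: MATCH
Selected: next-hop 69.212.88.137 via eth1 (matched /22)


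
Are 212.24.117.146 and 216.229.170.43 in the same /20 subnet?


Mask: 255.255.240.0
212.24.117.146 AND mask = 212.24.112.0
216.229.170.43 AND mask = 216.229.160.0
No, different subnets (212.24.112.0 vs 216.229.160.0)


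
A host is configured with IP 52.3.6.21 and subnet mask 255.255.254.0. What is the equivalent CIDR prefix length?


Binary: 11111111.11111111.11111110.00000000
Count leading 1s
Prefix: /23


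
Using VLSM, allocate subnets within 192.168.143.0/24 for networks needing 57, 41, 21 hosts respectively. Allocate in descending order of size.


57 hosts -> /26 (62 usable): 192.168.143.0/26
41 hosts -> /26 (62 usable): 192.168.143.64/26
21 hosts -> /27 (30 usable): 192.168.143.128/27
Allocation: 192.168.143.0/26 (57 hosts, 62 usable); 192.168.143.64/26 (41 hosts, 62 usable); 192.168.143.128/27 (21 hosts, 30 usable)


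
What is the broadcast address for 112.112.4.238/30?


Network: 112.112.4.236/30
Host bits = 2
Set all host bits to 1:
Broadcast: 112.112.4.239


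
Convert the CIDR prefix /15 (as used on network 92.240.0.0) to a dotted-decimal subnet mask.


/15 means 15 network bits, 17 host bits
Binary: 11111111111111100000000000000000
Mask: 255.254.0.0


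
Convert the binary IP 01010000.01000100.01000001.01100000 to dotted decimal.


01010000 = 80
01000100 = 68
01000001 = 65
01100000 = 96
IP: 80.68.65.96


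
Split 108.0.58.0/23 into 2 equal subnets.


New prefix = 23 + 1 = 24
Each subnet has 256 addresses
  108.0.58.0/24
  108.0.59.0/24
Subnets: 108.0.58.0/24, 108.0.59.0/24


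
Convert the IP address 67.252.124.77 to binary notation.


67 = 01000011
252 = 11111100
124 = 01111100
77 = 01001101
Binary: 01000011.11111100.01111100.01001101


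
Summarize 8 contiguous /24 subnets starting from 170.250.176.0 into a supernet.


Original prefix: /24
Number of subnets: 8 = 2^3
New prefix = 24 - 3 = 21
Supernet: 170.250.176.0/21


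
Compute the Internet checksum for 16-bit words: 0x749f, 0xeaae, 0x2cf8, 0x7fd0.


Sum all words (with carry folding):
+ 0x749f = 0x749f
+ 0xeaae = 0x5f4e
+ 0x2cf8 = 0x8c46
+ 0x7fd0 = 0x0c17
One's complement: ~0x0c17
Checksum = 0xf3e8


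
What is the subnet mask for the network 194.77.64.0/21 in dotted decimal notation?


/21 means 21 network bits, 11 host bits
Binary: 11111111111111111111100000000000
Mask: 255.255.248.0


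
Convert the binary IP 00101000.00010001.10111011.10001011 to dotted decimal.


00101000 = 40
00010001 = 17
10111011 = 187
10001011 = 139
IP: 40.17.187.139
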